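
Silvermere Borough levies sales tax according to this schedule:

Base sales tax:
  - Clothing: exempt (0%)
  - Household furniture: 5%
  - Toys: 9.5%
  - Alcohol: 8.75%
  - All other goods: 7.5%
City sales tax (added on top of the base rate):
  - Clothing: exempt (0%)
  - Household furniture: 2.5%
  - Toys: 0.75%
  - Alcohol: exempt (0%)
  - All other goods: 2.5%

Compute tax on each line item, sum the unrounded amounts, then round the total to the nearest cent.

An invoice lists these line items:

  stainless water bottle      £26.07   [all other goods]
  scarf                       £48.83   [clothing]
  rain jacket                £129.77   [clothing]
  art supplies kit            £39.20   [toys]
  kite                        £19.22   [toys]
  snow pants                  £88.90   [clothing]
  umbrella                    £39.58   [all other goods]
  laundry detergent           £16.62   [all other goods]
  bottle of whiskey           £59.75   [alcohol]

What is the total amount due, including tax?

£487.38

Stainless water bottle £26.07: all other goods → 7.5% + 2.5% city = 10% → £2.607
Scarf £48.83: clothing → 0% + 0% city = 0% → £0.00
Rain jacket £129.77: clothing → 0% + 0% city = 0% → £0.00
Art supplies kit £39.20: toys → 9.5% + 0.75% city = 10.25% → £4.018
Kite £19.22: toys → 9.5% + 0.75% city = 10.25% → £1.97005
Snow pants £88.90: clothing → 0% + 0% city = 0% → £0.00
Umbrella £39.58: all other goods → 7.5% + 2.5% city = 10% → £3.958
Laundry detergent £16.62: all other goods → 7.5% + 2.5% city = 10% → £1.662
Bottle of whiskey £59.75: alcohol → 8.75% + 0% city = 8.75% → £5.228125
Subtotal = £467.94; unrounded tax = £19.443175 → £19.44; total due = £487.38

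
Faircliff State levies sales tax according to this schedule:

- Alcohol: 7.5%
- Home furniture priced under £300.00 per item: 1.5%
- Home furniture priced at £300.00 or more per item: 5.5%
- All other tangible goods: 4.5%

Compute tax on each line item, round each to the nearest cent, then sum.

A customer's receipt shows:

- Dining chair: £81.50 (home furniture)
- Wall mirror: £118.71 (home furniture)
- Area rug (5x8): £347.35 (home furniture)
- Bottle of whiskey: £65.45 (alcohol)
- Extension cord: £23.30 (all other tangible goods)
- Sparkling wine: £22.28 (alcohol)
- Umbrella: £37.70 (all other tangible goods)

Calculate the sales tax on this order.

Dining chair £81.50: home furniture, under £300.00 → 1.5% → £1.22
Wall mirror £118.71: home furniture, under £300.00 → 1.5% → £1.78
Area rug (5x8) £347.35: home furniture, £300.00 or more → 5.5% → £19.10
Bottle of whiskey £65.45: alcohol → 7.5% → £4.91
Extension cord £23.30: all other tangible goods → 4.5% → £1.05
Sparkling wine £22.28: alcohol → 7.5% → £1.67
Umbrella £37.70: all other tangible goods → 4.5% → £1.70
Total tax = £1.22 + £1.78 + £19.10 + £4.91 + £1.05 + £1.67 + £1.70 = £31.43

£31.43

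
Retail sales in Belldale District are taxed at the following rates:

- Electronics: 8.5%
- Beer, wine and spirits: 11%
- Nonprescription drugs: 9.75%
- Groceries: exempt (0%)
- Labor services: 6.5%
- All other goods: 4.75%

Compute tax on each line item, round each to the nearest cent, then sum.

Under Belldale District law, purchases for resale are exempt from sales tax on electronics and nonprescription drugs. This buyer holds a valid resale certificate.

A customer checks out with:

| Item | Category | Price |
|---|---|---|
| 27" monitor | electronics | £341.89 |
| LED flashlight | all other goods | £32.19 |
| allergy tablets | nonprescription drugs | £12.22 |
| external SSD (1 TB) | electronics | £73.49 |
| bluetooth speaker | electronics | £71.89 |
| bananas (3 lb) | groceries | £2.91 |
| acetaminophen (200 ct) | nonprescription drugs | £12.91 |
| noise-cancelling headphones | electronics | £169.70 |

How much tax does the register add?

£1.53

27" monitor £341.89: electronics, buyer-exempt → 0% → £0.00
LED flashlight £32.19: all other goods → 4.75% → £1.53
Allergy tablets £12.22: nonprescription drugs, buyer-exempt → 0% → £0.00
External SSD (1 TB) £73.49: electronics, buyer-exempt → 0% → £0.00
Bluetooth speaker £71.89: electronics, buyer-exempt → 0% → £0.00
Bananas (3 lb) £2.91: groceries → 0% → £0.00
Acetaminophen (200 ct) £12.91: nonprescription drugs, buyer-exempt → 0% → £0.00
Noise-cancelling headphones £169.70: electronics, buyer-exempt → 0% → £0.00
Total tax = £1.53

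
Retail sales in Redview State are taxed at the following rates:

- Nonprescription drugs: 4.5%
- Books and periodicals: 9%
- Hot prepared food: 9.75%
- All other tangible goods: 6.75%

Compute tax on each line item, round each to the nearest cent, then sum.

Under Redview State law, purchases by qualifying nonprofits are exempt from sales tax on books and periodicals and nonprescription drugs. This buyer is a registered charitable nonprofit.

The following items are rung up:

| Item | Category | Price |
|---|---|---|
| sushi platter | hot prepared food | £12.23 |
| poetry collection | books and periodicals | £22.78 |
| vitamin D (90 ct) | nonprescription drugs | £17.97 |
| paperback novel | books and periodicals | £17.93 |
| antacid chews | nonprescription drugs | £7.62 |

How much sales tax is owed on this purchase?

£1.19

Sushi platter £12.23: hot prepared food → 9.75% → £1.19
Poetry collection £22.78: books and periodicals, buyer-exempt → 0% → £0.00
Vitamin D (90 ct) £17.97: nonprescription drugs, buyer-exempt → 0% → £0.00
Paperback novel £17.93: books and periodicals, buyer-exempt → 0% → £0.00
Antacid chews £7.62: nonprescription drugs, buyer-exempt → 0% → £0.00
Total tax = £1.19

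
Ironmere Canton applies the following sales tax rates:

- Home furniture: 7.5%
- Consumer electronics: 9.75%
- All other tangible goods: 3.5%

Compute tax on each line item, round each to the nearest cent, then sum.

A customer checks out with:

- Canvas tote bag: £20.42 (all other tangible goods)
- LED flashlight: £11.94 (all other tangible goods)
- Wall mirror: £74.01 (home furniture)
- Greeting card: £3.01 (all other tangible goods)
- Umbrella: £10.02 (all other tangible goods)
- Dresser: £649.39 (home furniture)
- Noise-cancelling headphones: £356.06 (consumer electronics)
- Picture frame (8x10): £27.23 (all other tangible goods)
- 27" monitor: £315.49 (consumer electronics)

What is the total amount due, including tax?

£1589.84

Canvas tote bag £20.42: all other tangible goods → 3.5% → £0.71
LED flashlight £11.94: all other tangible goods → 3.5% → £0.42
Wall mirror £74.01: home furniture → 7.5% → £5.55
Greeting card £3.01: all other tangible goods → 3.5% → £0.11
Umbrella £10.02: all other tangible goods → 3.5% → £0.35
Dresser £649.39: home furniture → 7.5% → £48.70
Noise-cancelling headphones £356.06: consumer electronics → 9.75% → £34.72
Picture frame (8x10) £27.23: all other tangible goods → 3.5% → £0.95
27" monitor £315.49: consumer electronics → 9.75% → £30.76
Subtotal = £1467.57; tax = £122.27; total due = £1589.84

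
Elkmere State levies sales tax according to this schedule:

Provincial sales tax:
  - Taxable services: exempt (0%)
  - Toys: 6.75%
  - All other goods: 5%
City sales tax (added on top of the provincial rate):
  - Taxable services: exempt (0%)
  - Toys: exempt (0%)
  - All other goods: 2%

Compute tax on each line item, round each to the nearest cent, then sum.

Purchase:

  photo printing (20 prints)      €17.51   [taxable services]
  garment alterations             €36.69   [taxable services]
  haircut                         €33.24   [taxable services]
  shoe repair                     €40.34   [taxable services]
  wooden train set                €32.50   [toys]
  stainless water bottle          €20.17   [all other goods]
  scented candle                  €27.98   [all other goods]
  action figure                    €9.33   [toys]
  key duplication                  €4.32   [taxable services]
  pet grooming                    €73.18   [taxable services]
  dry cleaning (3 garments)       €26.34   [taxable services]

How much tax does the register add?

Photo printing (20 prints) €17.51: taxable services → 0% + 0% city = 0% → €0.00
Garment alterations €36.69: taxable services → 0% + 0% city = 0% → €0.00
Haircut €33.24: taxable services → 0% + 0% city = 0% → €0.00
Shoe repair €40.34: taxable services → 0% + 0% city = 0% → €0.00
Wooden train set €32.50: toys → 6.75% + 0% city = 6.75% → €2.19
Stainless water bottle €20.17: all other goods → 5% + 2% city = 7% → €1.41
Scented candle €27.98: all other goods → 5% + 2% city = 7% → €1.96
Action figure €9.33: toys → 6.75% + 0% city = 6.75% → €0.63
Key duplication €4.32: taxable services → 0% + 0% city = 0% → €0.00
Pet grooming €73.18: taxable services → 0% + 0% city = 0% → €0.00
Dry cleaning (3 garments) €26.34: taxable services → 0% + 0% city = 0% → €0.00
Total tax = €2.19 + €1.41 + €1.96 + €0.63 = €6.19

€6.19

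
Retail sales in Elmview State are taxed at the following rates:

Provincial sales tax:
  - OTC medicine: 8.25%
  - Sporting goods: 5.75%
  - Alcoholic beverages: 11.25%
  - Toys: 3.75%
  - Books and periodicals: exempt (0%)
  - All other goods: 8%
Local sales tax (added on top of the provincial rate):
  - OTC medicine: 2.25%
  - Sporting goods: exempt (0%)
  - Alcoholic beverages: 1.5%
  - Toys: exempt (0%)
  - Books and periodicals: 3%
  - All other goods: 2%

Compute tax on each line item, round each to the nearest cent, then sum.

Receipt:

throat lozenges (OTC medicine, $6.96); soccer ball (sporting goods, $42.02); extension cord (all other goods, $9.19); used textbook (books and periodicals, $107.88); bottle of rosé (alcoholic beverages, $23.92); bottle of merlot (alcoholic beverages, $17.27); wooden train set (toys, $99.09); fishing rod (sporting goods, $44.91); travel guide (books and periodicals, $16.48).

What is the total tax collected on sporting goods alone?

Soccer ball $42.02: sporting goods → 5.75% + 0% local = 5.75% → $2.42
Fishing rod $44.91: sporting goods → 5.75% + 0% local = 5.75% → $2.58
Tax on sporting goods = $2.42 + $2.58 = $5.00

$5.00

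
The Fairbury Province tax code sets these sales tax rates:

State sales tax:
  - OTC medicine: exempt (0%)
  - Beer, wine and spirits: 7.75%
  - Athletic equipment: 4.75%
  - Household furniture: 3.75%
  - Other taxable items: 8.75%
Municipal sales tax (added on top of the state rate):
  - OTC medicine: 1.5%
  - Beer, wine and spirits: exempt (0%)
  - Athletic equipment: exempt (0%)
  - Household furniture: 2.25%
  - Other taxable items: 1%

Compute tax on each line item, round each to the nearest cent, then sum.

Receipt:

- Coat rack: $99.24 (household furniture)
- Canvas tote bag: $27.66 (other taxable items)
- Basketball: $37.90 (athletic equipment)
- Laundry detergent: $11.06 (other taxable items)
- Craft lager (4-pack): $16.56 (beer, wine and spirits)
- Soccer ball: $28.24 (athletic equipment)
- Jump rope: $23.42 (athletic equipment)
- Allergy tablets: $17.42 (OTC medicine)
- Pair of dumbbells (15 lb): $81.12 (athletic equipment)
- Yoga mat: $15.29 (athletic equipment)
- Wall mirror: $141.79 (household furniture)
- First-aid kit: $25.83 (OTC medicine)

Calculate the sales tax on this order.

$29.00

Coat rack $99.24: household furniture → 3.75% + 2.25% municipal = 6% → $5.95
Canvas tote bag $27.66: other taxable items → 8.75% + 1% municipal = 9.75% → $2.70
Basketball $37.90: athletic equipment → 4.75% + 0% municipal = 4.75% → $1.80
Laundry detergent $11.06: other taxable items → 8.75% + 1% municipal = 9.75% → $1.08
Craft lager (4-pack) $16.56: beer, wine and spirits → 7.75% + 0% municipal = 7.75% → $1.28
Soccer ball $28.24: athletic equipment → 4.75% + 0% municipal = 4.75% → $1.34
Jump rope $23.42: athletic equipment → 4.75% + 0% municipal = 4.75% → $1.11
Allergy tablets $17.42: OTC medicine → 0% + 1.5% municipal = 1.5% → $0.26
Pair of dumbbells (15 lb) $81.12: athletic equipment → 4.75% + 0% municipal = 4.75% → $3.85
Yoga mat $15.29: athletic equipment → 4.75% + 0% municipal = 4.75% → $0.73
Wall mirror $141.79: household furniture → 3.75% + 2.25% municipal = 6% → $8.51
First-aid kit $25.83: OTC medicine → 0% + 1.5% municipal = 1.5% → $0.39
Total tax = $5.95 + $2.70 + $1.80 + $1.08 + $1.28 + $1.34 + $1.11 + $0.26 + $3.85 + $0.73 + $8.51 + $0.39 = $29.00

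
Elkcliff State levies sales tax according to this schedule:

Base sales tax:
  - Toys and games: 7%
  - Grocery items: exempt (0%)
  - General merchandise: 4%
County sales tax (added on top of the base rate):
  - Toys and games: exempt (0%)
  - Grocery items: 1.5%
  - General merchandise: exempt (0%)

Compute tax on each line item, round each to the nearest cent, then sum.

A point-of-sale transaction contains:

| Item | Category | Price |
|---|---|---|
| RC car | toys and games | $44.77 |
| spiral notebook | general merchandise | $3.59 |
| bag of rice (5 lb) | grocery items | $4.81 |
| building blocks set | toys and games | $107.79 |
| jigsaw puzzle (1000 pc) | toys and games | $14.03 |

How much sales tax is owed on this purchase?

RC car $44.77: toys and games → 7% + 0% county = 7% → $3.13
Spiral notebook $3.59: general merchandise → 4% + 0% county = 4% → $0.14
Bag of rice (5 lb) $4.81: grocery items → 0% + 1.5% county = 1.5% → $0.07
Building blocks set $107.79: toys and games → 7% + 0% county = 7% → $7.55
Jigsaw puzzle (1000 pc) $14.03: toys and games → 7% + 0% county = 7% → $0.98
Total tax = $3.13 + $0.14 + $0.07 + $7.55 + $0.98 = $11.87

$11.87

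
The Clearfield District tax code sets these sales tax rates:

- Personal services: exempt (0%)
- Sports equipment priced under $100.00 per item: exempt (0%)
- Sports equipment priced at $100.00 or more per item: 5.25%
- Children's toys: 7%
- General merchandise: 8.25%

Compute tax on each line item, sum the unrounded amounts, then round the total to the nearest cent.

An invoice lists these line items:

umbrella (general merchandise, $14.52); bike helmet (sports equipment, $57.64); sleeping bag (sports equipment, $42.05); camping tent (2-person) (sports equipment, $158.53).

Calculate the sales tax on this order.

Umbrella $14.52: general merchandise → 8.25% → $1.1979
Bike helmet $57.64: sports equipment, under $100.00 → 0% → $0.00
Sleeping bag $42.05: sports equipment, under $100.00 → 0% → $0.00
Camping tent (2-person) $158.53: sports equipment, $100.00 or more → 5.25% → $8.322825
Unrounded tax sum = $9.520725 → $9.52

$9.52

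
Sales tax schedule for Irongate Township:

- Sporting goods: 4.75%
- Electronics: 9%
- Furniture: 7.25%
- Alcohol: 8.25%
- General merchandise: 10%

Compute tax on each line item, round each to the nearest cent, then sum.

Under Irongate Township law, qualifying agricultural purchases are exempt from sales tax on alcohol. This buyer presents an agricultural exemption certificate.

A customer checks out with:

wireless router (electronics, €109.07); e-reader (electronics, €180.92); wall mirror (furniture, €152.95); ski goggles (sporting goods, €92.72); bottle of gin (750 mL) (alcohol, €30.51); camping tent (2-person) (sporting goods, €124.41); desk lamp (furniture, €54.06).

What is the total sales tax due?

Wireless router €109.07: electronics → 9% → €9.82
E-reader €180.92: electronics → 9% → €16.28
Wall mirror €152.95: furniture → 7.25% → €11.09
Ski goggles €92.72: sporting goods → 4.75% → €4.40
Bottle of gin (750 mL) €30.51: alcohol, buyer-exempt → 0% → €0.00
Camping tent (2-person) €124.41: sporting goods → 4.75% → €5.91
Desk lamp €54.06: furniture → 7.25% → €3.92
Total tax = €9.82 + €16.28 + €11.09 + €4.40 + €5.91 + €3.92 = €51.42

€51.42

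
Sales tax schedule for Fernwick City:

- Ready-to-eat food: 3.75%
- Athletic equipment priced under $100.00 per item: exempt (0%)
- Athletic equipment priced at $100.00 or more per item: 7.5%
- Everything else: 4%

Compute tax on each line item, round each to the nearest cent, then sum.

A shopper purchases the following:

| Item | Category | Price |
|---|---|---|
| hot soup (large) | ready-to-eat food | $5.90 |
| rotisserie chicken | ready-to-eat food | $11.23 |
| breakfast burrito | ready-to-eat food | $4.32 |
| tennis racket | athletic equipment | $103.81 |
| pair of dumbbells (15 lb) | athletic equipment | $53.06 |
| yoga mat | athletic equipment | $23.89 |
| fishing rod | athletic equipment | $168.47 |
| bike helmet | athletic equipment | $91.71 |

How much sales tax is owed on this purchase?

Hot soup (large) $5.90: ready-to-eat food → 3.75% → $0.22
Rotisserie chicken $11.23: ready-to-eat food → 3.75% → $0.42
Breakfast burrito $4.32: ready-to-eat food → 3.75% → $0.16
Tennis racket $103.81: athletic equipment, $100.00 or more → 7.5% → $7.79
Pair of dumbbells (15 lb) $53.06: athletic equipment, under $100.00 → 0% → $0.00
Yoga mat $23.89: athletic equipment, under $100.00 → 0% → $0.00
Fishing rod $168.47: athletic equipment, $100.00 or more → 7.5% → $12.64
Bike helmet $91.71: athletic equipment, under $100.00 → 0% → $0.00
Total tax = $0.22 + $0.42 + $0.16 + $7.79 + $12.64 = $21.23

$21.23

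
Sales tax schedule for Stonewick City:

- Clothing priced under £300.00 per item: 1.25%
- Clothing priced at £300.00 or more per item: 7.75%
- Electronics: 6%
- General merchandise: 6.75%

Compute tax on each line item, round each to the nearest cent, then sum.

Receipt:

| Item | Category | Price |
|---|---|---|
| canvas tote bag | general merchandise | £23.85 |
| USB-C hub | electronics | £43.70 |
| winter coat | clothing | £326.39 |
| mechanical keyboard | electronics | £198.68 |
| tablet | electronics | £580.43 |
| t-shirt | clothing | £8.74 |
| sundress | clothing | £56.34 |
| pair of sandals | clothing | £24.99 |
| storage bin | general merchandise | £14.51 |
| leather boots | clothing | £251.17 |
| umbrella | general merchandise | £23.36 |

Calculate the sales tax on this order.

£83.10

Canvas tote bag £23.85: general merchandise → 6.75% → £1.61
USB-C hub £43.70: electronics → 6% → £2.62
Winter coat £326.39: clothing, £300.00 or more → 7.75% → £25.30
Mechanical keyboard £198.68: electronics → 6% → £11.92
Tablet £580.43: electronics → 6% → £34.83
T-shirt £8.74: clothing, under £300.00 → 1.25% → £0.11
Sundress £56.34: clothing, under £300.00 → 1.25% → £0.70
Pair of sandals £24.99: clothing, under £300.00 → 1.25% → £0.31
Storage bin £14.51: general merchandise → 6.75% → £0.98
Leather boots £251.17: clothing, under £300.00 → 1.25% → £3.14
Umbrella £23.36: general merchandise → 6.75% → £1.58
Total tax = £1.61 + £2.62 + £25.30 + £11.92 + £34.83 + £0.11 + £0.70 + £0.31 + £0.98 + £3.14 + £1.58 = £83.10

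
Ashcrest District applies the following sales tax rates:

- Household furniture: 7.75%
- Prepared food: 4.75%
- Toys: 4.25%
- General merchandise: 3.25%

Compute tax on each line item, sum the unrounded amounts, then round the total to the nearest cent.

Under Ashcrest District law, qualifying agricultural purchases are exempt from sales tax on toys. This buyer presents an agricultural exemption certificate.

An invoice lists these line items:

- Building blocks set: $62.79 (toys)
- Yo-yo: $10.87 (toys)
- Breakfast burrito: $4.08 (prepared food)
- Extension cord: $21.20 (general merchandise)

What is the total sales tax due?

$0.88

Building blocks set $62.79: toys, buyer-exempt → 0% → $0.00
Yo-yo $10.87: toys, buyer-exempt → 0% → $0.00
Breakfast burrito $4.08: prepared food → 4.75% → $0.1938
Extension cord $21.20: general merchandise → 3.25% → $0.689
Unrounded tax sum = $0.8828 → $0.88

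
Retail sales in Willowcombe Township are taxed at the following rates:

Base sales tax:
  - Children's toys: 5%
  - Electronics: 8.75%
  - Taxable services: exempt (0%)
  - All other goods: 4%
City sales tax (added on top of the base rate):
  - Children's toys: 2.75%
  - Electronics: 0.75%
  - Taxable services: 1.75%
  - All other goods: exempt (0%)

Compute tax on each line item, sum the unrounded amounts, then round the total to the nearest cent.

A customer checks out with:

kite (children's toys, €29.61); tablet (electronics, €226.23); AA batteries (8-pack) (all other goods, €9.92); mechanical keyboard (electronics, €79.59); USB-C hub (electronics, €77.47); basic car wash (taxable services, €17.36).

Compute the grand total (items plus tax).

Kite €29.61: children's toys → 5% + 2.75% city = 7.75% → €2.294775
Tablet €226.23: electronics → 8.75% + 0.75% city = 9.5% → €21.49185
AA batteries (8-pack) €9.92: all other goods → 4% + 0% city = 4% → €0.3968
Mechanical keyboard €79.59: electronics → 8.75% + 0.75% city = 9.5% → €7.56105
USB-C hub €77.47: electronics → 8.75% + 0.75% city = 9.5% → €7.35965
Basic car wash €17.36: taxable services → 0% + 1.75% city = 1.75% → €0.3038
Subtotal = €440.18; unrounded tax = €39.407925 → €39.41; total due = €479.59

€479.59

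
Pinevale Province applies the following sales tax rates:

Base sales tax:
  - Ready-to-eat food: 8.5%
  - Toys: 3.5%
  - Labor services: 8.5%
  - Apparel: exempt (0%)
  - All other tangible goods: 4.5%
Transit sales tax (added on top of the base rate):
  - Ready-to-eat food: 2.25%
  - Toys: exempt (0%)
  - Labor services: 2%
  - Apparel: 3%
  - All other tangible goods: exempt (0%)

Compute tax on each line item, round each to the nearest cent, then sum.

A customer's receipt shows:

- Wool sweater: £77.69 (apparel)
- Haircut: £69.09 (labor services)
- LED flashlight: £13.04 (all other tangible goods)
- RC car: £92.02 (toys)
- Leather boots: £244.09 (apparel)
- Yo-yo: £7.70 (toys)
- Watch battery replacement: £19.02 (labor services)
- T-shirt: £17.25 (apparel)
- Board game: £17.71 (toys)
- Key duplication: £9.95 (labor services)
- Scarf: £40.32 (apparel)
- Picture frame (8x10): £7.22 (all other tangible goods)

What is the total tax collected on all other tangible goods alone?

£0.91

LED flashlight £13.04: all other tangible goods → 4.5% + 0% transit = 4.5% → £0.59
Picture frame (8x10) £7.22: all other tangible goods → 4.5% + 0% transit = 4.5% → £0.32
Tax on all other tangible goods = £0.59 + £0.32 = £0.91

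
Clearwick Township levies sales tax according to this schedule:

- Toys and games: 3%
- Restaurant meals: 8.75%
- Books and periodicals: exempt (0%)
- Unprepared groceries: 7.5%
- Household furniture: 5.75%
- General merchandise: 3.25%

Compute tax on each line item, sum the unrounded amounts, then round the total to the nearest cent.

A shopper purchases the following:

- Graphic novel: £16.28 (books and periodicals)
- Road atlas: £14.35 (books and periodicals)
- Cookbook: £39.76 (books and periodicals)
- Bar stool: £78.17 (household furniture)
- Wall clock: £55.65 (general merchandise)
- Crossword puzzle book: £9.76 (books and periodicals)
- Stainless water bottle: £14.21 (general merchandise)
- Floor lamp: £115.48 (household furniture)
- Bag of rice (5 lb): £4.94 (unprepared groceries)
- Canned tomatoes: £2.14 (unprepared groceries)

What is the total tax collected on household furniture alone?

£11.13

Bar stool £78.17: household furniture → 5.75% → £4.494775
Floor lamp £115.48: household furniture → 5.75% → £6.6401
Tax on household furniture: unrounded sum = £11.134875 → £11.13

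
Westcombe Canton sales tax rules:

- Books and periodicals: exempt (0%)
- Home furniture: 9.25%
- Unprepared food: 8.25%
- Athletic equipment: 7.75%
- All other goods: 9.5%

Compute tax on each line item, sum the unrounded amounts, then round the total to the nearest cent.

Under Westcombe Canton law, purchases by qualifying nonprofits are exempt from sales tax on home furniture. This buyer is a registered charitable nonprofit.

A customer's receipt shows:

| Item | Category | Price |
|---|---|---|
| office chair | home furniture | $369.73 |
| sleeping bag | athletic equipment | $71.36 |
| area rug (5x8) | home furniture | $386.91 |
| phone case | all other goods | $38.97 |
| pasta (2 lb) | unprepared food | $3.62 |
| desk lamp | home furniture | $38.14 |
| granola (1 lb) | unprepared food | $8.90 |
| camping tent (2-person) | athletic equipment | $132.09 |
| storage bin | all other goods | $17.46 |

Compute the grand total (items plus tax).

Office chair $369.73: home furniture, buyer-exempt → 0% → $0.00
Sleeping bag $71.36: athletic equipment → 7.75% → $5.5304
Area rug (5x8) $386.91: home furniture, buyer-exempt → 0% → $0.00
Phone case $38.97: all other goods → 9.5% → $3.70215
Pasta (2 lb) $3.62: unprepared food → 8.25% → $0.29865
Desk lamp $38.14: home furniture, buyer-exempt → 0% → $0.00
Granola (1 lb) $8.90: unprepared food → 8.25% → $0.73425
Camping tent (2-person) $132.09: athletic equipment → 7.75% → $10.236975
Storage bin $17.46: all other goods → 9.5% → $1.6587
Subtotal = $1067.18; unrounded tax = $22.161125 → $22.16; total due = $1089.34

$1089.34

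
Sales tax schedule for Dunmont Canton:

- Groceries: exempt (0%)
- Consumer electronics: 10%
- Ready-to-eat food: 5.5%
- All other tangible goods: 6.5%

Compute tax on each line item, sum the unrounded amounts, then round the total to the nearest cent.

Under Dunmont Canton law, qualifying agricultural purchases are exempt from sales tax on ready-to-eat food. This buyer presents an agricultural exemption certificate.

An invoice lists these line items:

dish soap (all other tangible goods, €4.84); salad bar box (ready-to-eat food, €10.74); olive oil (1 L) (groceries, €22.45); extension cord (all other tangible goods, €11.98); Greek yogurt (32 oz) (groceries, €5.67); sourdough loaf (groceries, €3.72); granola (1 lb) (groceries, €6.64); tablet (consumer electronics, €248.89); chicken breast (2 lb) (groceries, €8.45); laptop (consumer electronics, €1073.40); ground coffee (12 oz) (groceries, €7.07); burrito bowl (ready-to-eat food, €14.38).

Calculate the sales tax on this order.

€133.32

Dish soap €4.84: all other tangible goods → 6.5% → €0.3146
Salad bar box €10.74: ready-to-eat food, buyer-exempt → 0% → €0.00
Olive oil (1 L) €22.45: groceries → 0% → €0.00
Extension cord €11.98: all other tangible goods → 6.5% → €0.7787
Greek yogurt (32 oz) €5.67: groceries → 0% → €0.00
Sourdough loaf €3.72: groceries → 0% → €0.00
Granola (1 lb) €6.64: groceries → 0% → €0.00
Tablet €248.89: consumer electronics → 10% → €24.889
Chicken breast (2 lb) €8.45: groceries → 0% → €0.00
Laptop €1073.40: consumer electronics → 10% → €107.34
Ground coffee (12 oz) €7.07: groceries → 0% → €0.00
Burrito bowl €14.38: ready-to-eat food, buyer-exempt → 0% → €0.00
Unrounded tax sum = €133.3223 → €133.32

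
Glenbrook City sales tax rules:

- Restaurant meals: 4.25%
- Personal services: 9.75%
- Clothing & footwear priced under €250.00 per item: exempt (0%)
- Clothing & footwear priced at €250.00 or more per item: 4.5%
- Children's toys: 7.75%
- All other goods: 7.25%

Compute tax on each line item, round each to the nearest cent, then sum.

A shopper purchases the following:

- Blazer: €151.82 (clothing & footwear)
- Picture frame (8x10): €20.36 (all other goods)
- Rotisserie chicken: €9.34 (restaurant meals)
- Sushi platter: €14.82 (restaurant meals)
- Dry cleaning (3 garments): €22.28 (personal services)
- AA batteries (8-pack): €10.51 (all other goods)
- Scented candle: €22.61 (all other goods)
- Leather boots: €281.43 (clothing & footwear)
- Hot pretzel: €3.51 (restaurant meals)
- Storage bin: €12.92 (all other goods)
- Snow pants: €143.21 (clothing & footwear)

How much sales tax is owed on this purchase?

€20.83

Blazer €151.82: clothing & footwear, under €250.00 → 0% → €0.00
Picture frame (8x10) €20.36: all other goods → 7.25% → €1.48
Rotisserie chicken €9.34: restaurant meals → 4.25% → €0.40
Sushi platter €14.82: restaurant meals → 4.25% → €0.63
Dry cleaning (3 garments) €22.28: personal services → 9.75% → €2.17
AA batteries (8-pack) €10.51: all other goods → 7.25% → €0.76
Scented candle €22.61: all other goods → 7.25% → €1.64
Leather boots €281.43: clothing & footwear, €250.00 or more → 4.5% → €12.66
Hot pretzel €3.51: restaurant meals → 4.25% → €0.15
Storage bin €12.92: all other goods → 7.25% → €0.94
Snow pants €143.21: clothing & footwear, under €250.00 → 0% → €0.00
Total tax = €1.48 + €0.40 + €0.63 + €2.17 + €0.76 + €1.64 + €12.66 + €0.15 + €0.94 = €20.83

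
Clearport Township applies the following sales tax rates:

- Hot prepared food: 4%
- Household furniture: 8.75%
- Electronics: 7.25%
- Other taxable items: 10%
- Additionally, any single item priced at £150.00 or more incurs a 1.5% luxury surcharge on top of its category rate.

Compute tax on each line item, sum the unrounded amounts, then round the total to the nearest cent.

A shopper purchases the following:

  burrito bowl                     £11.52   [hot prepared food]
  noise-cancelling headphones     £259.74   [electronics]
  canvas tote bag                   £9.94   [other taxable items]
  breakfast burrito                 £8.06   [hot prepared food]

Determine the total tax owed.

Burrito bowl £11.52: hot prepared food → 4% → £0.4608
Noise-cancelling headphones £259.74: electronics → 7.25% + 1.5% surcharge = 8.75% → £22.72725
Canvas tote bag £9.94: other taxable items → 10% → £0.994
Breakfast burrito £8.06: hot prepared food → 4% → £0.3224
Unrounded tax sum = £24.50445 → £24.50

£24.50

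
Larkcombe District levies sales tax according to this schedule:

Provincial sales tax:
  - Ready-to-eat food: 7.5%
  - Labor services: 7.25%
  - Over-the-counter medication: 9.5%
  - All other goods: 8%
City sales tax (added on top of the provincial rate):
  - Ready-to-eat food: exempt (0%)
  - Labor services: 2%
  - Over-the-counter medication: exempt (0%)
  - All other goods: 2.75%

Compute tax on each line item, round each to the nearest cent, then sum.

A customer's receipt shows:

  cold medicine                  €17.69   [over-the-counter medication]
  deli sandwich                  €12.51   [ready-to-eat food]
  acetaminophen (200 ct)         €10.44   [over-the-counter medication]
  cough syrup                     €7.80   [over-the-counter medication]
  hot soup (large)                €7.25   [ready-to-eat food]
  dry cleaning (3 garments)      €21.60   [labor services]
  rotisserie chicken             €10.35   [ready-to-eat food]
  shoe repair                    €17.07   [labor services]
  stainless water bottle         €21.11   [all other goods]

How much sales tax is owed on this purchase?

€11.52

Cold medicine €17.69: over-the-counter medication → 9.5% + 0% city = 9.5% → €1.68
Deli sandwich €12.51: ready-to-eat food → 7.5% + 0% city = 7.5% → €0.94
Acetaminophen (200 ct) €10.44: over-the-counter medication → 9.5% + 0% city = 9.5% → €0.99
Cough syrup €7.80: over-the-counter medication → 9.5% + 0% city = 9.5% → €0.74
Hot soup (large) €7.25: ready-to-eat food → 7.5% + 0% city = 7.5% → €0.54
Dry cleaning (3 garments) €21.60: labor services → 7.25% + 2% city = 9.25% → €2.00
Rotisserie chicken €10.35: ready-to-eat food → 7.5% + 0% city = 7.5% → €0.78
Shoe repair €17.07: labor services → 7.25% + 2% city = 9.25% → €1.58
Stainless water bottle €21.11: all other goods → 8% + 2.75% city = 10.75% → €2.27
Total tax = €1.68 + €0.94 + €0.99 + €0.74 + €0.54 + €2.00 + €0.78 + €1.58 + €2.27 = €11.52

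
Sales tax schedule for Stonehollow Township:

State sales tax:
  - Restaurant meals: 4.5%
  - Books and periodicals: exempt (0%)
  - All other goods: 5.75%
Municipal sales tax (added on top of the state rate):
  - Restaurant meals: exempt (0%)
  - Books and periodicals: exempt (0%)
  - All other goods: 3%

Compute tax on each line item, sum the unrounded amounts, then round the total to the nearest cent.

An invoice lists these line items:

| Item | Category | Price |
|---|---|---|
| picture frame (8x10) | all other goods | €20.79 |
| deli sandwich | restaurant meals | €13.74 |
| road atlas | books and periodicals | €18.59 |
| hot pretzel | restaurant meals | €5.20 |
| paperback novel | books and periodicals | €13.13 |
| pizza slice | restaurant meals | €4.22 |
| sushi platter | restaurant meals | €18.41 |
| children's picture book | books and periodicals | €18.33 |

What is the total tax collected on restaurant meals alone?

€1.87

Deli sandwich €13.74: restaurant meals → 4.5% + 0% municipal = 4.5% → €0.6183
Hot pretzel €5.20: restaurant meals → 4.5% + 0% municipal = 4.5% → €0.234
Pizza slice €4.22: restaurant meals → 4.5% + 0% municipal = 4.5% → €0.1899
Sushi platter €18.41: restaurant meals → 4.5% + 0% municipal = 4.5% → €0.82845
Tax on restaurant meals: unrounded sum = €1.87065 → €1.87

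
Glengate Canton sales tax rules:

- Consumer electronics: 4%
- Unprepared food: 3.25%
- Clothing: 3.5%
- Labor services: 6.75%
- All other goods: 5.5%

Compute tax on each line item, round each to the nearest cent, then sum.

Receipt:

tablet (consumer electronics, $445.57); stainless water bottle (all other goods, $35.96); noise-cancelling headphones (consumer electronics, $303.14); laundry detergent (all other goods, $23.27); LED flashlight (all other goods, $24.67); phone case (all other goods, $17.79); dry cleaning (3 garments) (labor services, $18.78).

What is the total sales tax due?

Tablet $445.57: consumer electronics → 4% → $17.82
Stainless water bottle $35.96: all other goods → 5.5% → $1.98
Noise-cancelling headphones $303.14: consumer electronics → 4% → $12.13
Laundry detergent $23.27: all other goods → 5.5% → $1.28
LED flashlight $24.67: all other goods → 5.5% → $1.36
Phone case $17.79: all other goods → 5.5% → $0.98
Dry cleaning (3 garments) $18.78: labor services → 6.75% → $1.27
Total tax = $17.82 + $1.98 + $12.13 + $1.28 + $1.36 + $0.98 + $1.27 = $36.82

$36.82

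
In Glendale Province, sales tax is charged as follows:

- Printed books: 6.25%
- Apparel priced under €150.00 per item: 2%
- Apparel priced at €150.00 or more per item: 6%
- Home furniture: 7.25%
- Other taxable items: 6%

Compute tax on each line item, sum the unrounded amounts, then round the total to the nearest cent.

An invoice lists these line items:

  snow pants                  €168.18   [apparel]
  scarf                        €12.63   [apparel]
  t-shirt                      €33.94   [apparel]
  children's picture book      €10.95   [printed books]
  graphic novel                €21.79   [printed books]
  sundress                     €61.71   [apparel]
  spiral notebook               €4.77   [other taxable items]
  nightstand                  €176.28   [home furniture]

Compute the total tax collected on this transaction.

€27.37

Snow pants €168.18: apparel, €150.00 or more → 6% → €10.0908
Scarf €12.63: apparel, under €150.00 → 2% → €0.2526
T-shirt €33.94: apparel, under €150.00 → 2% → €0.6788
Children's picture book €10.95: printed books → 6.25% → €0.684375
Graphic novel €21.79: printed books → 6.25% → €1.361875
Sundress €61.71: apparel, under €150.00 → 2% → €1.2342
Spiral notebook €4.77: other taxable items → 6% → €0.2862
Nightstand €176.28: home furniture → 7.25% → €12.7803
Unrounded tax sum = €27.36915 → €27.37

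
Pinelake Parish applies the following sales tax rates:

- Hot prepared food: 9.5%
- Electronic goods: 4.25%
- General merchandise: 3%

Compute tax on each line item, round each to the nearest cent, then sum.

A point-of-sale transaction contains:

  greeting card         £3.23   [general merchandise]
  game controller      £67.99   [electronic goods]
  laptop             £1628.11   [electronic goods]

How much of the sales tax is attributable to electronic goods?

Game controller £67.99: electronic goods → 4.25% → £2.89
Laptop £1628.11: electronic goods → 4.25% → £69.19
Tax on electronic goods = £2.89 + £69.19 = £72.08

£72.08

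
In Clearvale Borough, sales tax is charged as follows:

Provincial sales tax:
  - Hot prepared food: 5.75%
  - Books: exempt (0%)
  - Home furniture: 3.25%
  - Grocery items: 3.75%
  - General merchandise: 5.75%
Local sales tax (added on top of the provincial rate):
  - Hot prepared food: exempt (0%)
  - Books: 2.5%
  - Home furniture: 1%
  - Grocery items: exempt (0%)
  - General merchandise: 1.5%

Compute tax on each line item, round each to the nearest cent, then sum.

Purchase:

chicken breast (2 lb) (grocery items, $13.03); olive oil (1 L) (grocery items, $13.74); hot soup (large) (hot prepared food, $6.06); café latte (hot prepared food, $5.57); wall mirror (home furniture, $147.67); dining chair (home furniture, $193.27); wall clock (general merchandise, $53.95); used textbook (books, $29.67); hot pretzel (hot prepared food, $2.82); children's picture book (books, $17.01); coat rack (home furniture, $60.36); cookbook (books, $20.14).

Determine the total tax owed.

$24.48

Chicken breast (2 lb) $13.03: grocery items → 3.75% + 0% local = 3.75% → $0.49
Olive oil (1 L) $13.74: grocery items → 3.75% + 0% local = 3.75% → $0.52
Hot soup (large) $6.06: hot prepared food → 5.75% + 0% local = 5.75% → $0.35
Café latte $5.57: hot prepared food → 5.75% + 0% local = 5.75% → $0.32
Wall mirror $147.67: home furniture → 3.25% + 1% local = 4.25% → $6.28
Dining chair $193.27: home furniture → 3.25% + 1% local = 4.25% → $8.21
Wall clock $53.95: general merchandise → 5.75% + 1.5% local = 7.25% → $3.91
Used textbook $29.67: books → 0% + 2.5% local = 2.5% → $0.74
Hot pretzel $2.82: hot prepared food → 5.75% + 0% local = 5.75% → $0.16
Children's picture book $17.01: books → 0% + 2.5% local = 2.5% → $0.43
Coat rack $60.36: home furniture → 3.25% + 1% local = 4.25% → $2.57
Cookbook $20.14: books → 0% + 2.5% local = 2.5% → $0.50
Total tax = $0.49 + $0.52 + $0.35 + $0.32 + $6.28 + $8.21 + $3.91 + $0.74 + $0.16 + $0.43 + $2.57 + $0.50 = $24.48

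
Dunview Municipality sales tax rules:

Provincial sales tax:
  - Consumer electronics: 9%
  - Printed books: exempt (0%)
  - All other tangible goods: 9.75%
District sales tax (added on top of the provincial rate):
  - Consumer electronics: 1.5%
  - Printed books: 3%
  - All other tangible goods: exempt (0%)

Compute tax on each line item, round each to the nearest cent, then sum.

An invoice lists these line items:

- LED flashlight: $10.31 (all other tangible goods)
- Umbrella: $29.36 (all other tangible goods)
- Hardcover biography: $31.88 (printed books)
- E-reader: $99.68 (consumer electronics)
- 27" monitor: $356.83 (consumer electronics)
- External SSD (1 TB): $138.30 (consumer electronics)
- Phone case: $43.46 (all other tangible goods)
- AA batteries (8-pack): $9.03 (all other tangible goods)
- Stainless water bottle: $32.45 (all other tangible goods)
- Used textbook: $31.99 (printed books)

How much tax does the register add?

$76.53

LED flashlight $10.31: all other tangible goods → 9.75% + 0% district = 9.75% → $1.01
Umbrella $29.36: all other tangible goods → 9.75% + 0% district = 9.75% → $2.86
Hardcover biography $31.88: printed books → 0% + 3% district = 3% → $0.96
E-reader $99.68: consumer electronics → 9% + 1.5% district = 10.5% → $10.47
27" monitor $356.83: consumer electronics → 9% + 1.5% district = 10.5% → $37.47
External SSD (1 TB) $138.30: consumer electronics → 9% + 1.5% district = 10.5% → $14.52
Phone case $43.46: all other tangible goods → 9.75% + 0% district = 9.75% → $4.24
AA batteries (8-pack) $9.03: all other tangible goods → 9.75% + 0% district = 9.75% → $0.88
Stainless water bottle $32.45: all other tangible goods → 9.75% + 0% district = 9.75% → $3.16
Used textbook $31.99: printed books → 0% + 3% district = 3% → $0.96
Total tax = $1.01 + $2.86 + $0.96 + $10.47 + $37.47 + $14.52 + $4.24 + $0.88 + $3.16 + $0.96 = $76.53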